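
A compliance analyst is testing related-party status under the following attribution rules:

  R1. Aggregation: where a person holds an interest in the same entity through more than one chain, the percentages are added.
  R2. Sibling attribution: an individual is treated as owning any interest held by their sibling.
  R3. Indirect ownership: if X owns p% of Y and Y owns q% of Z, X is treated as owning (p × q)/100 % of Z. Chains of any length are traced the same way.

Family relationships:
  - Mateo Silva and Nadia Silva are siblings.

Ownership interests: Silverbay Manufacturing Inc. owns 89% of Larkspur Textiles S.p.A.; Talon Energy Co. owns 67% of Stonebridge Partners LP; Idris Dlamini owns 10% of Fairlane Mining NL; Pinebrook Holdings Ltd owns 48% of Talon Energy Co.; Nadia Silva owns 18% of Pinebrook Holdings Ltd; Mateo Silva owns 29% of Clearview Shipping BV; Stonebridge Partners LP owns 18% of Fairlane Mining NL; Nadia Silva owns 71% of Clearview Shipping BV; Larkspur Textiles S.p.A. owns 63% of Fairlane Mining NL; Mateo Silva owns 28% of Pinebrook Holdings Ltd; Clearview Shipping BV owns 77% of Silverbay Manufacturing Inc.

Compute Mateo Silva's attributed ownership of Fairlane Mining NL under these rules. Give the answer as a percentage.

By sibling attribution (R2), Mateo Silva is treated as also owning Nadia Silva's interest in Pinebrook Holdings Ltd, giving 28% + 18% = 46%.
By sibling attribution (R2), Mateo Silva is treated as also owning Nadia Silva's interest in Clearview Shipping BV, giving 29% + 71% = 100%.
Chain via Pinebrook Holdings Ltd → Talon Energy Co. → Stonebridge Partners LP (R3): 46% × 48% × 67% × 18% = 2.662848% of Fairlane Mining NL.
Chain via Clearview Shipping BV → Silverbay Manufacturing Inc. → Larkspur Textiles S.p.A. (R3): 100% × 77% × 89% × 63% = 43.1739% of Fairlane Mining NL.
Aggregating (R1): 2.662848% + 43.1739% = 45.836748%.

45.836748%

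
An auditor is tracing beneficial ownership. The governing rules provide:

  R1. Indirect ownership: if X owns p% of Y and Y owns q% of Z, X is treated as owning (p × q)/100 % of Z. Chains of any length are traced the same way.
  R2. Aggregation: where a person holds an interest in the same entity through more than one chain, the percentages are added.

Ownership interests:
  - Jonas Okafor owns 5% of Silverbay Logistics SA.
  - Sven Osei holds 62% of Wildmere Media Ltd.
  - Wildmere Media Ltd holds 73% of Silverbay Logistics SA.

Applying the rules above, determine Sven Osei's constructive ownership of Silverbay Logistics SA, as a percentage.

Chain via Wildmere Media Ltd (R1): 62% × 73% = 45.26% of Silverbay Logistics SA.

45.26%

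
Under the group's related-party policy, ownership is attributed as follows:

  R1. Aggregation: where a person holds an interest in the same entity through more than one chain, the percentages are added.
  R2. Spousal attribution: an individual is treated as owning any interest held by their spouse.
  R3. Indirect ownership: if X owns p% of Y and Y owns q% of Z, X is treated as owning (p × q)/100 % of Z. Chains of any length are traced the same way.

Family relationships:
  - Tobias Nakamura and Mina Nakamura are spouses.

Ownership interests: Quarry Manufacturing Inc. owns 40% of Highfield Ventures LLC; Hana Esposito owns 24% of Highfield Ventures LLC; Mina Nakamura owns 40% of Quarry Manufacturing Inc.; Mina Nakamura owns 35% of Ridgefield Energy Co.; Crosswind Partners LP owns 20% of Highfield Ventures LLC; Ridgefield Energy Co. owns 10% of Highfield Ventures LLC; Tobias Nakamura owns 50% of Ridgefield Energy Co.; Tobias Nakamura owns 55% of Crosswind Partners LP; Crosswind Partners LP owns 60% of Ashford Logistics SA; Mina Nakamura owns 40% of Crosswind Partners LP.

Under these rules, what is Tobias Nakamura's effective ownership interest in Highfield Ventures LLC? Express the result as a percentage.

By spousal attribution (R2), Tobias Nakamura is treated as also owning Mina Nakamura's interest in Crosswind Partners LP, giving 55% + 40% = 95%.
By spousal attribution (R2), Tobias Nakamura is treated as also owning Mina Nakamura's interest in Ridgefield Energy Co, giving 50% + 35% = 85%.
By spousal attribution (R2), Tobias Nakamura is treated as owning Mina Nakamura's 40% interest in Quarry Manufacturing Inc.
Chain via Crosswind Partners LP (R3): 95% × 20% = 19% of Highfield Ventures LLC.
Chain via Ridgefield Energy Co. (R3): 85% × 10% = 8.5% of Highfield Ventures LLC.
Chain via Quarry Manufacturing Inc. (R3): 40% × 40% = 16% of Highfield Ventures LLC.
Aggregating (R1): 19% + 8.5% + 16% = 43.5%.

43.5%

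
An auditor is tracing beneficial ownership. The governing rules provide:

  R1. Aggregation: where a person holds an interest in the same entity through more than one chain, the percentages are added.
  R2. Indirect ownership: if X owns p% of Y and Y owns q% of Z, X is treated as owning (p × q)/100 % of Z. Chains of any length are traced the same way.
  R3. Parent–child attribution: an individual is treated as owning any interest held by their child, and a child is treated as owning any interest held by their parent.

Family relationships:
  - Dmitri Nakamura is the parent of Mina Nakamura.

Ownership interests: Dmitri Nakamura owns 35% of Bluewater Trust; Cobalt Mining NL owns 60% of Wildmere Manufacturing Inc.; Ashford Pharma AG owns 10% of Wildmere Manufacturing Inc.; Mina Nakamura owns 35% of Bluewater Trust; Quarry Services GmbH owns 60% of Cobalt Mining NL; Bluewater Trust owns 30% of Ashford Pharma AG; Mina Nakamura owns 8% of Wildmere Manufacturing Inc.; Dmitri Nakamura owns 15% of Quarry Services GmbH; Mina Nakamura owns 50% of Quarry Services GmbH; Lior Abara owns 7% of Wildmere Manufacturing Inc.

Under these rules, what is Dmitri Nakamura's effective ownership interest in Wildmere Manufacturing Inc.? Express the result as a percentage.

By parent–child attribution (R3), Dmitri Nakamura is treated as also owning Mina Nakamura's interest in Quarry Services GmbH, giving 15% + 50% = 65%.
By parent–child attribution (R3), Dmitri Nakamura is treated as also owning Mina Nakamura's interest in Bluewater Trust, giving 35% + 35% = 70%.
By parent–child attribution (R3), Dmitri Nakamura is treated as owning Mina Nakamura's 8% interest in Wildmere Manufacturing Inc.
Chain via Quarry Services GmbH → Cobalt Mining NL (R2): 65% × 60% × 60% = 23.4% of Wildmere Manufacturing Inc.
Chain via Bluewater Trust → Ashford Pharma AG (R2): 70% × 30% × 10% = 2.1% of Wildmere Manufacturing Inc.
Direct interest in Wildmere Manufacturing Inc: 8%.
Aggregating (R1): 23.4% + 2.1% + 8% = 33.5%.

33.5%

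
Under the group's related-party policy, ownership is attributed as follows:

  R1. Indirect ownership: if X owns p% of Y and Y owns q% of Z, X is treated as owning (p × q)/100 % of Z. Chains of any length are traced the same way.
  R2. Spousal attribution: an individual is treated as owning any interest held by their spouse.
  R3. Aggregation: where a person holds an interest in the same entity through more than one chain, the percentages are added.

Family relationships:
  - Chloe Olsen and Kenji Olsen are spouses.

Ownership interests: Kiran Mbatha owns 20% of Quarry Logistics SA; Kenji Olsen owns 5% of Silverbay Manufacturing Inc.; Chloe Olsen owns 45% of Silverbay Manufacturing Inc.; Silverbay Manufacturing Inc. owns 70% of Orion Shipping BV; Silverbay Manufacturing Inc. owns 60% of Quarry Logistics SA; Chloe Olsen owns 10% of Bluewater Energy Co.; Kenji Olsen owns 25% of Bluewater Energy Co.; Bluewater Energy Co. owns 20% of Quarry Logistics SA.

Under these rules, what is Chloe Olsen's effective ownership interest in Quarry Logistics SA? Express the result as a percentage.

37%

By spousal attribution (R2), Chloe Olsen is treated as also owning Kenji Olsen's interest in Bluewater Energy Co, giving 10% + 25% = 35%.
By spousal attribution (R2), Chloe Olsen is treated as also owning Kenji Olsen's interest in Silverbay Manufacturing Inc, giving 45% + 5% = 50%.
Chain via Bluewater Energy Co. (R1): 35% × 20% = 7% of Quarry Logistics SA.
Chain via Silverbay Manufacturing Inc. (R1): 50% × 60% = 30% of Quarry Logistics SA.
Aggregating (R3): 7% + 30% = 37%.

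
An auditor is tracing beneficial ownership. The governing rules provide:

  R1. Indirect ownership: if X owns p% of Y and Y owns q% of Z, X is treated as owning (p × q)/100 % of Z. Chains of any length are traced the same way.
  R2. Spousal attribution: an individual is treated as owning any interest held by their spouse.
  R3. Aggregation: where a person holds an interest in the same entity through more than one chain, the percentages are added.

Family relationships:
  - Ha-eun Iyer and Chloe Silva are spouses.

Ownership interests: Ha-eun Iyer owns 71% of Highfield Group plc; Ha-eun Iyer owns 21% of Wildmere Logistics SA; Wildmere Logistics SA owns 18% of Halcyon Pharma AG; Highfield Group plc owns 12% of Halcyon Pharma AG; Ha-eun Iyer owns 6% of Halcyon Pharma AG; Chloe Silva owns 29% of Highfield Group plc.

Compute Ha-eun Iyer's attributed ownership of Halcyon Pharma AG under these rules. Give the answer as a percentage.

By spousal attribution (R2), Ha-eun Iyer is treated as also owning Chloe Silva's interest in Highfield Group plc, giving 71% + 29% = 100%.
Chain via Wildmere Logistics SA (R1): 21% × 18% = 3.78% of Halcyon Pharma AG.
Chain via Highfield Group plc (R1): 100% × 12% = 12% of Halcyon Pharma AG.
Direct interest in Halcyon Pharma AG: 6%.
Aggregating (R3): 3.78% + 12% + 6% = 21.78%.

21.78%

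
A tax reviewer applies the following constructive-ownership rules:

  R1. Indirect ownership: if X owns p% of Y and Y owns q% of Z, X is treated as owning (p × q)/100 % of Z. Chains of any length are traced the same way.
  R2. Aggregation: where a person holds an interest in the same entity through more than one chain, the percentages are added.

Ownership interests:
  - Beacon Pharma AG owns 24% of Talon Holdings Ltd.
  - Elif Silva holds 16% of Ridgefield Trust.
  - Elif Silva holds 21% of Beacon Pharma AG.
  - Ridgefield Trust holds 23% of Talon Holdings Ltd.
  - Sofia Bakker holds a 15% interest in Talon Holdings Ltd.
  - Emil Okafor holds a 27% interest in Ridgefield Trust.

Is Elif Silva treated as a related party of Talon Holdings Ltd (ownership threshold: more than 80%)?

No

Chain via Ridgefield Trust (R1): 16% × 23% = 3.68% of Talon Holdings Ltd.
Chain via Beacon Pharma AG (R1): 21% × 24% = 5.04% of Talon Holdings Ltd.
Aggregating (R2): 3.68% + 5.04% = 8.72%.
8.72% does not exceed the 80% threshold, so Elif is not a related party to Talon Holdings Ltd.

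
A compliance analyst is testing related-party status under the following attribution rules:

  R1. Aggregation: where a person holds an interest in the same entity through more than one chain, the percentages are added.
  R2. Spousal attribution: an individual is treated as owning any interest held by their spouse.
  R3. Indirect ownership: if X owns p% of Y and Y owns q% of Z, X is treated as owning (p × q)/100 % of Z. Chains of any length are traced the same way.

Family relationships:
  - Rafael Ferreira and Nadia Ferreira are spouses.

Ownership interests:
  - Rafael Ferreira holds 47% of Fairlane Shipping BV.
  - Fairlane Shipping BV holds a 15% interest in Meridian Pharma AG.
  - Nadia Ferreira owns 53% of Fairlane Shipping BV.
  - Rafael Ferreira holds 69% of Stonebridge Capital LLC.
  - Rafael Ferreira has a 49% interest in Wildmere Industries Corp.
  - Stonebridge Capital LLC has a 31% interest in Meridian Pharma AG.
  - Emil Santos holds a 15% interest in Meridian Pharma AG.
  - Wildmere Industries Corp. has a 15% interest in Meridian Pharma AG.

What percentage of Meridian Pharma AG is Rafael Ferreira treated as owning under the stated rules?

By spousal attribution (R2), Rafael Ferreira is treated as also owning Nadia Ferreira's interest in Fairlane Shipping BV, giving 47% + 53% = 100%.
Chain via Fairlane Shipping BV (R3): 100% × 15% = 15% of Meridian Pharma AG.
Chain via Stonebridge Capital LLC (R3): 69% × 31% = 21.39% of Meridian Pharma AG.
Chain via Wildmere Industries Corp. (R3): 49% × 15% = 7.35% of Meridian Pharma AG.
Aggregating (R1): 15% + 21.39% + 7.35% = 43.74%.

43.74%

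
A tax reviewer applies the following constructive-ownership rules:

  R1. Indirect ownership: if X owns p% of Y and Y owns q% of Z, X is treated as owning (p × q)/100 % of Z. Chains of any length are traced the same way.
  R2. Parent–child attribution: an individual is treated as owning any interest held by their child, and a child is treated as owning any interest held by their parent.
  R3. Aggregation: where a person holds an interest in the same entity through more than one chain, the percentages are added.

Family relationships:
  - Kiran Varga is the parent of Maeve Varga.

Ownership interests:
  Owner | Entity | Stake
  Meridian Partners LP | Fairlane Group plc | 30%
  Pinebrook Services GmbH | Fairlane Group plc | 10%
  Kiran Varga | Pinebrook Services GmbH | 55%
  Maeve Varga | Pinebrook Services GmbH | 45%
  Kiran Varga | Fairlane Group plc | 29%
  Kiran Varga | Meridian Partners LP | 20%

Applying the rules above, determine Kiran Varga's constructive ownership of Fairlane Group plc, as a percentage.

45%

By parent–child attribution (R2), Kiran Varga is treated as also owning Maeve Varga's interest in Pinebrook Services GmbH, giving 55% + 45% = 100%.
Chain via Pinebrook Services GmbH (R1): 100% × 10% = 10% of Fairlane Group plc.
Chain via Meridian Partners LP (R1): 20% × 30% = 6% of Fairlane Group plc.
Direct interest in Fairlane Group plc: 29%.
Aggregating (R3): 10% + 6% + 29% = 45%.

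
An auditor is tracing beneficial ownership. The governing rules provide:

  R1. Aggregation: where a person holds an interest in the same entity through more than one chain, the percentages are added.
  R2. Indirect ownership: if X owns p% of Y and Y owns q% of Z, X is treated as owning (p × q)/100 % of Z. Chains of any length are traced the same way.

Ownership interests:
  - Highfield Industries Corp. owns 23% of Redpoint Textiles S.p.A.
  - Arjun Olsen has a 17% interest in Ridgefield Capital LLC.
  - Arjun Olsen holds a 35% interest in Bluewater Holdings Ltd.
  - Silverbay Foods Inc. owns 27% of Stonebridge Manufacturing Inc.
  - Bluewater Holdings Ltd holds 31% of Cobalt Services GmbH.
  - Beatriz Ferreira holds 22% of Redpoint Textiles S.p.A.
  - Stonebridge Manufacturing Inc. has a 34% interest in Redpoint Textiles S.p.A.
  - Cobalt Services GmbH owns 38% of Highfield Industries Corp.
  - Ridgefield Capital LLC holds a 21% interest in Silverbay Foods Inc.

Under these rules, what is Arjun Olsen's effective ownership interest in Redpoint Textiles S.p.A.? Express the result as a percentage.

1.276016%

Chain via Bluewater Holdings Ltd → Cobalt Services GmbH → Highfield Industries Corp. (R2): 35% × 31% × 38% × 23% = 0.94829% of Redpoint Textiles S.p.A.
Chain via Ridgefield Capital LLC → Silverbay Foods Inc. → Stonebridge Manufacturing Inc. (R2): 17% × 21% × 27% × 34% = 0.327726% of Redpoint Textiles S.p.A.
Aggregating (R1): 0.94829% + 0.327726% = 1.276016%.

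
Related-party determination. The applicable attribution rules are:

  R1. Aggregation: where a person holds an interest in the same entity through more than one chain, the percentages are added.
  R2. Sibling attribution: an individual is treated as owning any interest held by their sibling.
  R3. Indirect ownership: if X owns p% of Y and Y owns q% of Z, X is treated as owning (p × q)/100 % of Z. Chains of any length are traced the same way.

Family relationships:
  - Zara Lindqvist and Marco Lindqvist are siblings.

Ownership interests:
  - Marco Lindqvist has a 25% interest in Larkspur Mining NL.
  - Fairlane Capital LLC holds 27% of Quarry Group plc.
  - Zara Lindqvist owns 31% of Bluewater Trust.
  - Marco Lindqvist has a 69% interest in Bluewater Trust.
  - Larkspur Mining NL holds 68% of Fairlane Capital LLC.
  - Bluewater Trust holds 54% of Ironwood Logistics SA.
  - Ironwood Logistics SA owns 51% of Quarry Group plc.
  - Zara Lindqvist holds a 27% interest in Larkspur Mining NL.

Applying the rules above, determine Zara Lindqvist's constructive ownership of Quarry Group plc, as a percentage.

By sibling attribution (R2), Zara Lindqvist is treated as also owning Marco Lindqvist's interest in Bluewater Trust, giving 31% + 69% = 100%.
By sibling attribution (R2), Zara Lindqvist is treated as also owning Marco Lindqvist's interest in Larkspur Mining NL, giving 27% + 25% = 52%.
Chain via Bluewater Trust → Ironwood Logistics SA (R3): 100% × 54% × 51% = 27.54% of Quarry Group plc.
Chain via Larkspur Mining NL → Fairlane Capital LLC (R3): 52% × 68% × 27% = 9.5472% of Quarry Group plc.
Aggregating (R1): 27.54% + 9.5472% = 37.0872%.

37.0872%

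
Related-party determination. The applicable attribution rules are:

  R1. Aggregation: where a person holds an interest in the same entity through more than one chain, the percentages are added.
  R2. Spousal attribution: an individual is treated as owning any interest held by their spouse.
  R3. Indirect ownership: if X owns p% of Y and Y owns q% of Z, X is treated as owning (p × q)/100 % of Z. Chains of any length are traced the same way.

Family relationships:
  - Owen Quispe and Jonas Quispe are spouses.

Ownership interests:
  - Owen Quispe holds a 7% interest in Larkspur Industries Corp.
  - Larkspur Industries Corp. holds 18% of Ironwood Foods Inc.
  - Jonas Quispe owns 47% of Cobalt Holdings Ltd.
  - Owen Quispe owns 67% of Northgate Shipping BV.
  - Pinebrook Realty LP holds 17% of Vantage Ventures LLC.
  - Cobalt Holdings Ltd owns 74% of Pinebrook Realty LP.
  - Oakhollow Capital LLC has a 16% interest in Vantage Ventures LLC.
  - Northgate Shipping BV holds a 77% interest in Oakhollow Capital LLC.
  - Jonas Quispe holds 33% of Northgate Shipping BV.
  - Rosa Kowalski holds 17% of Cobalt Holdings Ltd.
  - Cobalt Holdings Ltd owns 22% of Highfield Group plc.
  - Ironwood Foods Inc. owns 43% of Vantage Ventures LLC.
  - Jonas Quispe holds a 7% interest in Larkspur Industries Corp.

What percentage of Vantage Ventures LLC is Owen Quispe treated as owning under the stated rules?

By spousal attribution (R2), Owen Quispe is treated as also owning Jonas Quispe's interest in Northgate Shipping BV, giving 67% + 33% = 100%.
By spousal attribution (R2), Owen Quispe is treated as also owning Jonas Quispe's interest in Larkspur Industries Corp, giving 7% + 7% = 14%.
By spousal attribution (R2), Owen Quispe is treated as owning Jonas Quispe's 47% interest in Cobalt Holdings Ltd.
Chain via Northgate Shipping BV → Oakhollow Capital LLC (R3): 100% × 77% × 16% = 12.32% of Vantage Ventures LLC.
Chain via Larkspur Industries Corp. → Ironwood Foods Inc. (R3): 14% × 18% × 43% = 1.0836% of Vantage Ventures LLC.
Chain via Cobalt Holdings Ltd → Pinebrook Realty LP (R3): 47% × 74% × 17% = 5.9126% of Vantage Ventures LLC.
Aggregating (R1): 12.32% + 1.0836% + 5.9126% = 19.3162%.

19.3162%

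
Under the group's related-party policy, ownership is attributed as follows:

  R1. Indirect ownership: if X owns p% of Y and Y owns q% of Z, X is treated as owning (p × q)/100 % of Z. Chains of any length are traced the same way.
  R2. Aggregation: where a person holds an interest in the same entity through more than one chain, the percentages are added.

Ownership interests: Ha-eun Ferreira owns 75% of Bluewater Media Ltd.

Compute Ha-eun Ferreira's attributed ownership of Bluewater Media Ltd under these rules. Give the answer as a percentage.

75%

Direct interest in Bluewater Media Ltd: 75%.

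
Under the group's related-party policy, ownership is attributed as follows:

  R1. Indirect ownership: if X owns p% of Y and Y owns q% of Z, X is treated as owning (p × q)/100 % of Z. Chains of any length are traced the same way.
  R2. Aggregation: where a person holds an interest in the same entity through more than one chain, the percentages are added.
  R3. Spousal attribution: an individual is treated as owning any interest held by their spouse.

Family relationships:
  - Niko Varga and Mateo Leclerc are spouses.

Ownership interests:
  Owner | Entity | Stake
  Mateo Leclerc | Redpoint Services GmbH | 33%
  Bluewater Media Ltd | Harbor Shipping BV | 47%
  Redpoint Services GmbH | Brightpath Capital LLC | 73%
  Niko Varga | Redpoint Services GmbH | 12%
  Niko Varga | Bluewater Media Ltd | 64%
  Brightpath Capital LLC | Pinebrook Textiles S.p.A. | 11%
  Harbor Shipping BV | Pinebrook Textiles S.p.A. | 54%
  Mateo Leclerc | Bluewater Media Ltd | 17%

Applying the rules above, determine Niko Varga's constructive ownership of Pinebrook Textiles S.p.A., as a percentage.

By spousal attribution (R3), Niko Varga is treated as also owning Mateo Leclerc's interest in Bluewater Media Ltd, giving 64% + 17% = 81%.
By spousal attribution (R3), Niko Varga is treated as also owning Mateo Leclerc's interest in Redpoint Services GmbH, giving 12% + 33% = 45%.
Chain via Bluewater Media Ltd → Harbor Shipping BV (R1): 81% × 47% × 54% = 20.5578% of Pinebrook Textiles S.p.A.
Chain via Redpoint Services GmbH → Brightpath Capital LLC (R1): 45% × 73% × 11% = 3.6135% of Pinebrook Textiles S.p.A.
Aggregating (R2): 20.5578% + 3.6135% = 24.1713%.

24.1713%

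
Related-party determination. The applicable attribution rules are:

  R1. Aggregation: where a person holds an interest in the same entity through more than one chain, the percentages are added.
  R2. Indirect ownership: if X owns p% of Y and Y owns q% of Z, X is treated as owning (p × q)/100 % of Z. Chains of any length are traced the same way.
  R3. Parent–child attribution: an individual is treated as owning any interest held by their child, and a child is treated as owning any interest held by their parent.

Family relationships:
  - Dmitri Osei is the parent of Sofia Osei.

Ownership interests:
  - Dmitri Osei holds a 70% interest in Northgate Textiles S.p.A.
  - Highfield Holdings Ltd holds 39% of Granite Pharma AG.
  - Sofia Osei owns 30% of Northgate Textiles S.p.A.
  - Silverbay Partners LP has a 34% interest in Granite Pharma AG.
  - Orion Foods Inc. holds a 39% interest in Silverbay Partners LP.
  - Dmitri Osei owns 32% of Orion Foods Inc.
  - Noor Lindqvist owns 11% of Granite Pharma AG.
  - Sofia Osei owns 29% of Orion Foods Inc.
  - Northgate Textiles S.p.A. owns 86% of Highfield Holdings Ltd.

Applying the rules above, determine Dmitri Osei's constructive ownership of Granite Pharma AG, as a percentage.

By parent–child attribution (R3), Dmitri Osei is treated as also owning Sofia Osei's interest in Northgate Textiles S.p.A, giving 70% + 30% = 100%.
By parent–child attribution (R3), Dmitri Osei is treated as also owning Sofia Osei's interest in Orion Foods Inc, giving 32% + 29% = 61%.
Chain via Northgate Textiles S.p.A. → Highfield Holdings Ltd (R2): 100% × 86% × 39% = 33.54% of Granite Pharma AG.
Chain via Orion Foods Inc. → Silverbay Partners LP (R2): 61% × 39% × 34% = 8.0886% of Granite Pharma AG.
Aggregating (R1): 33.54% + 8.0886% = 41.6286%.

41.6286%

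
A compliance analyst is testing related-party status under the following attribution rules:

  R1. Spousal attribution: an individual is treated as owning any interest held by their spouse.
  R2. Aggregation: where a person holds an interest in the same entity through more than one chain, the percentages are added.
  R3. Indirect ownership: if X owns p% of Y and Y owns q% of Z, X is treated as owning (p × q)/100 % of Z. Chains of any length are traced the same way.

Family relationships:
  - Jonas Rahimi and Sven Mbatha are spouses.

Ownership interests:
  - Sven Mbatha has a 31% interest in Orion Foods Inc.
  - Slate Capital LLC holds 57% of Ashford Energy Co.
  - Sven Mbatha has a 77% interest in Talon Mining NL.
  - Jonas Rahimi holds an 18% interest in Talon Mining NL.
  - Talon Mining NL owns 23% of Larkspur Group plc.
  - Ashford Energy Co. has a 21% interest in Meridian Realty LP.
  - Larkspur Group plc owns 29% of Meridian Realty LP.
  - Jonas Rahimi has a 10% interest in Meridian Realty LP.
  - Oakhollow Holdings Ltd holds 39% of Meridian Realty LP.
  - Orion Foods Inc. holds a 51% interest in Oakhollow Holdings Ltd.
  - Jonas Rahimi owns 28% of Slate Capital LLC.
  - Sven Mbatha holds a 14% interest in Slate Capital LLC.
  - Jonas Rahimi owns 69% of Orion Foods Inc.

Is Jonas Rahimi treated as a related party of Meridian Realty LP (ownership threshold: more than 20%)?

By spousal attribution (R1), Jonas Rahimi is treated as also owning Sven Mbatha's interest in Orion Foods Inc, giving 69% + 31% = 100%.
By spousal attribution (R1), Jonas Rahimi is treated as also owning Sven Mbatha's interest in Talon Mining NL, giving 18% + 77% = 95%.
By spousal attribution (R1), Jonas Rahimi is treated as also owning Sven Mbatha's interest in Slate Capital LLC, giving 28% + 14% = 42%.
Chain via Orion Foods Inc. → Oakhollow Holdings Ltd (R3): 100% × 51% × 39% = 19.89% of Meridian Realty LP.
Chain via Talon Mining NL → Larkspur Group plc (R3): 95% × 23% × 29% = 6.3365% of Meridian Realty LP.
Chain via Slate Capital LLC → Ashford Energy Co. (R3): 42% × 57% × 21% = 5.0274% of Meridian Realty LP.
Direct interest in Meridian Realty LP: 10%.
Aggregating (R2): 19.89% + 6.3365% + 5.0274% + 10% = 41.2539%.
41.2539% exceeds the 20% threshold, so Jonas is a related party to Meridian Realty LP.

Yes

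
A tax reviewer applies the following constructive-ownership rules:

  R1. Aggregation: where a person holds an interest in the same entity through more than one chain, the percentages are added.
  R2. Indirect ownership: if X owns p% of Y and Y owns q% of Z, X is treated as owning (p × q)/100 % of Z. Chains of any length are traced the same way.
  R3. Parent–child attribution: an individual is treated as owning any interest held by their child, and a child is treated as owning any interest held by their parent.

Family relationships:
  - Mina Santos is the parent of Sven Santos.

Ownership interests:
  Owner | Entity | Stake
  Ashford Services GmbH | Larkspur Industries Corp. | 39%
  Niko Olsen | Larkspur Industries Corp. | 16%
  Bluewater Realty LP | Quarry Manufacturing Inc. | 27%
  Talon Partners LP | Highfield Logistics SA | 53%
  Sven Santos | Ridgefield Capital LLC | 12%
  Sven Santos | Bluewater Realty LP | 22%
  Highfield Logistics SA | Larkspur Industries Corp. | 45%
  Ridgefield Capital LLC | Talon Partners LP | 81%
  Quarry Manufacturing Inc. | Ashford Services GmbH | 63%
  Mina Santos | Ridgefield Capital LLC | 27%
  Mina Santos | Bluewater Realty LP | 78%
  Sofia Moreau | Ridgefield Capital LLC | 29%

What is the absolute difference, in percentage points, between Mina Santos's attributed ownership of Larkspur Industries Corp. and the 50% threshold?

35.831885

By parent–child attribution (R3), Mina Santos is treated as also owning Sven Santos's interest in Bluewater Realty LP, giving 78% + 22% = 100%.
By parent–child attribution (R3), Mina Santos is treated as also owning Sven Santos's interest in Ridgefield Capital LLC, giving 27% + 12% = 39%.
Chain via Bluewater Realty LP → Quarry Manufacturing Inc. → Ashford Services GmbH (R2): 100% × 27% × 63% × 39% = 6.6339% of Larkspur Industries Corp.
Chain via Ridgefield Capital LLC → Talon Partners LP → Highfield Logistics SA (R2): 39% × 81% × 53% × 45% = 7.534215% of Larkspur Industries Corp.
Aggregating (R1): 6.6339% + 7.534215% = 14.168115%.
14.168115% falls short of the 50% threshold by 35.831885 percentage points.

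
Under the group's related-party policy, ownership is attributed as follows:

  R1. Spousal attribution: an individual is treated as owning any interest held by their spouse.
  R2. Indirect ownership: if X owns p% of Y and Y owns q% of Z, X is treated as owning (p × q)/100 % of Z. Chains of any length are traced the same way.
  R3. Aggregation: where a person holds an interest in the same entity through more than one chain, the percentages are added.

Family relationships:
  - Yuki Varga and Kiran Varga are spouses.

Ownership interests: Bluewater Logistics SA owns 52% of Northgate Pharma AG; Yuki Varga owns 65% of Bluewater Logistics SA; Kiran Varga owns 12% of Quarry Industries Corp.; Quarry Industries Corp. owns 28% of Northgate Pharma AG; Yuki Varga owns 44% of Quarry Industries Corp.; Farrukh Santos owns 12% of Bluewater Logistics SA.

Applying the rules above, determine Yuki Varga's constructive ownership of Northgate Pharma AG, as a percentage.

49.48%

By spousal attribution (R1), Yuki Varga is treated as also owning Kiran Varga's interest in Quarry Industries Corp, giving 44% + 12% = 56%.
Chain via Quarry Industries Corp. (R2): 56% × 28% = 15.68% of Northgate Pharma AG.
Chain via Bluewater Logistics SA (R2): 65% × 52% = 33.8% of Northgate Pharma AG.
Aggregating (R3): 15.68% + 33.8% = 49.48%.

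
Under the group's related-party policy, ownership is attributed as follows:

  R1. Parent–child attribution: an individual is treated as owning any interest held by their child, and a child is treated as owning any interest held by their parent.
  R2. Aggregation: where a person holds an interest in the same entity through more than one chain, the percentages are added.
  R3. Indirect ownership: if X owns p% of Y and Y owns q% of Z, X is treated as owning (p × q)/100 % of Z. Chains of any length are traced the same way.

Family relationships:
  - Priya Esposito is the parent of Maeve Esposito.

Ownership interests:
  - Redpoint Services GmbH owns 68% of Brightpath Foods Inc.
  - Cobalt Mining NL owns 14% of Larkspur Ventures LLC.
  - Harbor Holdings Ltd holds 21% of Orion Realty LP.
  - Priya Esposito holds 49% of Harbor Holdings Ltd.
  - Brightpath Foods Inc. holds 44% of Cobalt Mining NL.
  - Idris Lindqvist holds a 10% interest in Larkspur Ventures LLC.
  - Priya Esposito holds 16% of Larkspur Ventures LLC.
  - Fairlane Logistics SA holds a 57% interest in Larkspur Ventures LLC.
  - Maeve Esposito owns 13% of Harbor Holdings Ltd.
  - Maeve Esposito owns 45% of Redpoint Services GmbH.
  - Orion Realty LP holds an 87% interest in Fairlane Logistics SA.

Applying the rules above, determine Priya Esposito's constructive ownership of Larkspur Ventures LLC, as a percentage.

24.341578%

By parent–child attribution (R1), Priya Esposito is treated as also owning Maeve Esposito's interest in Harbor Holdings Ltd, giving 49% + 13% = 62%.
By parent–child attribution (R1), Priya Esposito is treated as owning Maeve Esposito's 45% interest in Redpoint Services GmbH.
Chain via Harbor Holdings Ltd → Orion Realty LP → Fairlane Logistics SA (R3): 62% × 21% × 87% × 57% = 6.456618% of Larkspur Ventures LLC.
Direct interest in Larkspur Ventures LLC: 16%.
Chain via Redpoint Services GmbH → Brightpath Foods Inc. → Cobalt Mining NL (R3): 45% × 68% × 44% × 14% = 1.88496% of Larkspur Ventures LLC.
Aggregating (R2): 6.456618% + 16% + 1.88496% = 24.341578%.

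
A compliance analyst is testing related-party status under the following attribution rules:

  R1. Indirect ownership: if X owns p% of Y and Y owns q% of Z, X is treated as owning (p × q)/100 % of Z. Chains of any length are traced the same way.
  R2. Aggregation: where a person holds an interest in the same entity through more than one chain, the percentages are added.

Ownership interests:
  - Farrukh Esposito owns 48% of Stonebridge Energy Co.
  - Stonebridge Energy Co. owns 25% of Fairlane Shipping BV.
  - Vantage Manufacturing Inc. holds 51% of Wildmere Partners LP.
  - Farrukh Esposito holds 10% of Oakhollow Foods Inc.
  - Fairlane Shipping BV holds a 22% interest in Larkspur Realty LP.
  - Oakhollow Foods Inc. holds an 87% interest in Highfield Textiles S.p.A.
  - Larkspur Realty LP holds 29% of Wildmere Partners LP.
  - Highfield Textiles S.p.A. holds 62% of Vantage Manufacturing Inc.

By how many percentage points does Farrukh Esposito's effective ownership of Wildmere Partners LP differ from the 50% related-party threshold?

46.48346

Chain via Oakhollow Foods Inc. → Highfield Textiles S.p.A. → Vantage Manufacturing Inc. (R1): 10% × 87% × 62% × 51% = 2.75094% of Wildmere Partners LP.
Chain via Stonebridge Energy Co. → Fairlane Shipping BV → Larkspur Realty LP (R1): 48% × 25% × 22% × 29% = 0.7656% of Wildmere Partners LP.
Aggregating (R2): 2.75094% + 0.7656% = 3.51654%.
3.51654% falls short of the 50% threshold by 46.48346 percentage points.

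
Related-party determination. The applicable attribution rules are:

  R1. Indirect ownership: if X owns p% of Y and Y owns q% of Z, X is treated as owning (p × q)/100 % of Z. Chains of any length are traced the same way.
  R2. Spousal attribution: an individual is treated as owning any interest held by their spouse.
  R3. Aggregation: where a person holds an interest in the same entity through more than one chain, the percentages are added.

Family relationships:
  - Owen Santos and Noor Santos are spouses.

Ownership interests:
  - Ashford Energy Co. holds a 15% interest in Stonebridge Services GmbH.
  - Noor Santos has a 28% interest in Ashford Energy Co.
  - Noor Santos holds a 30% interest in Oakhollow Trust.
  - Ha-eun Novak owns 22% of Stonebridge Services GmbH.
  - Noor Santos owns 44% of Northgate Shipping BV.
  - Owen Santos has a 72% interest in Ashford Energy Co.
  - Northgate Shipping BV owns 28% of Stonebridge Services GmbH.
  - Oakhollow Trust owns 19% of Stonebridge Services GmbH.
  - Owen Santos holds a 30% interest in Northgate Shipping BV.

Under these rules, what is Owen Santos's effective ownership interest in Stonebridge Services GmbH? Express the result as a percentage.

41.42%

By spousal attribution (R2), Owen Santos is treated as also owning Noor Santos's interest in Northgate Shipping BV, giving 30% + 44% = 74%.
By spousal attribution (R2), Owen Santos is treated as also owning Noor Santos's interest in Ashford Energy Co, giving 72% + 28% = 100%.
By spousal attribution (R2), Owen Santos is treated as owning Noor Santos's 30% interest in Oakhollow Trust.
Chain via Northgate Shipping BV (R1): 74% × 28% = 20.72% of Stonebridge Services GmbH.
Chain via Ashford Energy Co. (R1): 100% × 15% = 15% of Stonebridge Services GmbH.
Chain via Oakhollow Trust (R1): 30% × 19% = 5.7% of Stonebridge Services GmbH.
Aggregating (R3): 20.72% + 15% + 5.7% = 41.42%.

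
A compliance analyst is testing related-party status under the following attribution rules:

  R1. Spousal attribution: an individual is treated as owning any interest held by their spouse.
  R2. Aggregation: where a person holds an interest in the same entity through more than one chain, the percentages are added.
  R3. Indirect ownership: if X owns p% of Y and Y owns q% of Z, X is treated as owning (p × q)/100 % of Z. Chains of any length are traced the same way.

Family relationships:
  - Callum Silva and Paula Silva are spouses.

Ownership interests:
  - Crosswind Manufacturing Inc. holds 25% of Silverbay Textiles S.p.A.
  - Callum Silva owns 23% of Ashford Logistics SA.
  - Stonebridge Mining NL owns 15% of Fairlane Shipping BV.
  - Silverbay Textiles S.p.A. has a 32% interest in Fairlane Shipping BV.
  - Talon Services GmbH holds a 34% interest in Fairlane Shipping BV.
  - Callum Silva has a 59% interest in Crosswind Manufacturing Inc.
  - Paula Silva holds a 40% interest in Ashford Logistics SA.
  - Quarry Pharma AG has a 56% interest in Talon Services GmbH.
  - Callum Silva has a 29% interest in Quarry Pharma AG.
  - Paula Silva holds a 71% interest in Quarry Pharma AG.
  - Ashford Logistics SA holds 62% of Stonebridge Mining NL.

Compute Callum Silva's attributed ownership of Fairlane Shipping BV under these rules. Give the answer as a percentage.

By spousal attribution (R1), Callum Silva is treated as also owning Paula Silva's interest in Ashford Logistics SA, giving 23% + 40% = 63%.
By spousal attribution (R1), Callum Silva is treated as also owning Paula Silva's interest in Quarry Pharma AG, giving 29% + 71% = 100%.
Chain via Crosswind Manufacturing Inc. → Silverbay Textiles S.p.A. (R3): 59% × 25% × 32% = 4.72% of Fairlane Shipping BV.
Chain via Ashford Logistics SA → Stonebridge Mining NL (R3): 63% × 62% × 15% = 5.859% of Fairlane Shipping BV.
Chain via Quarry Pharma AG → Talon Services GmbH (R3): 100% × 56% × 34% = 19.04% of Fairlane Shipping BV.
Aggregating (R2): 4.72% + 5.859% + 19.04% = 29.619%.

29.619%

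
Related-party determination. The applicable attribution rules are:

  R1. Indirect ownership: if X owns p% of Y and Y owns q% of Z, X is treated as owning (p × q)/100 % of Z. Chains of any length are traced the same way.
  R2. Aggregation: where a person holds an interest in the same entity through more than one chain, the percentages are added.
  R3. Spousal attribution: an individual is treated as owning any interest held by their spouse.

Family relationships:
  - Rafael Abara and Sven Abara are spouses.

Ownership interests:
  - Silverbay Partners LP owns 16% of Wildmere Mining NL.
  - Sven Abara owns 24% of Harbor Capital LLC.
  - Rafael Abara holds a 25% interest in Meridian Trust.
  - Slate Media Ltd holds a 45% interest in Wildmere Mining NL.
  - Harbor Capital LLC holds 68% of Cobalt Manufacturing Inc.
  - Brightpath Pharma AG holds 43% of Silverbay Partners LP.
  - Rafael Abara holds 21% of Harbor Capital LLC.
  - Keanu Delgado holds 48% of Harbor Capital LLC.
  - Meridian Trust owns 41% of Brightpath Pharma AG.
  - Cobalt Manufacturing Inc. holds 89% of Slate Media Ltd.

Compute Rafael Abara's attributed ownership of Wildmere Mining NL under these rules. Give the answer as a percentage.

By spousal attribution (R3), Rafael Abara is treated as also owning Sven Abara's interest in Harbor Capital LLC, giving 21% + 24% = 45%.
Chain via Meridian Trust → Brightpath Pharma AG → Silverbay Partners LP (R1): 25% × 41% × 43% × 16% = 0.7052% of Wildmere Mining NL.
Chain via Harbor Capital LLC → Cobalt Manufacturing Inc. → Slate Media Ltd (R1): 45% × 68% × 89% × 45% = 12.2553% of Wildmere Mining NL.
Aggregating (R2): 0.7052% + 12.2553% = 12.9605%.

12.9605%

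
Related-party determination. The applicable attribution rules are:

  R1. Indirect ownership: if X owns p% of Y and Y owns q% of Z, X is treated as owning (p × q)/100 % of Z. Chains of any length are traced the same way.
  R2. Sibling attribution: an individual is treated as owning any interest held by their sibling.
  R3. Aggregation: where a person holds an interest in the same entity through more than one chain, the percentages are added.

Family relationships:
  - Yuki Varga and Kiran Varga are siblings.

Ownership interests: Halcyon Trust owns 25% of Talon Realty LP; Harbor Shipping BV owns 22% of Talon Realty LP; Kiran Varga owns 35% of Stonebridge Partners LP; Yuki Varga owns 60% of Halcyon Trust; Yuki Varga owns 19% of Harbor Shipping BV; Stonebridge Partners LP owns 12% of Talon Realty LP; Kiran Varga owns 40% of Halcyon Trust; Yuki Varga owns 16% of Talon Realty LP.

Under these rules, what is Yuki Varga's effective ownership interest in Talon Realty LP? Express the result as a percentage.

By sibling attribution (R2), Yuki Varga is treated as also owning Kiran Varga's interest in Halcyon Trust, giving 60% + 40% = 100%.
By sibling attribution (R2), Yuki Varga is treated as owning Kiran Varga's 35% interest in Stonebridge Partners LP.
Chain via Halcyon Trust (R1): 100% × 25% = 25% of Talon Realty LP.
Chain via Harbor Shipping BV (R1): 19% × 22% = 4.18% of Talon Realty LP.
Direct interest in Talon Realty LP: 16%.
Chain via Stonebridge Partners LP (R1): 35% × 12% = 4.2% of Talon Realty LP.
Aggregating (R3): 25% + 4.18% + 16% + 4.2% = 49.38%.

49.38%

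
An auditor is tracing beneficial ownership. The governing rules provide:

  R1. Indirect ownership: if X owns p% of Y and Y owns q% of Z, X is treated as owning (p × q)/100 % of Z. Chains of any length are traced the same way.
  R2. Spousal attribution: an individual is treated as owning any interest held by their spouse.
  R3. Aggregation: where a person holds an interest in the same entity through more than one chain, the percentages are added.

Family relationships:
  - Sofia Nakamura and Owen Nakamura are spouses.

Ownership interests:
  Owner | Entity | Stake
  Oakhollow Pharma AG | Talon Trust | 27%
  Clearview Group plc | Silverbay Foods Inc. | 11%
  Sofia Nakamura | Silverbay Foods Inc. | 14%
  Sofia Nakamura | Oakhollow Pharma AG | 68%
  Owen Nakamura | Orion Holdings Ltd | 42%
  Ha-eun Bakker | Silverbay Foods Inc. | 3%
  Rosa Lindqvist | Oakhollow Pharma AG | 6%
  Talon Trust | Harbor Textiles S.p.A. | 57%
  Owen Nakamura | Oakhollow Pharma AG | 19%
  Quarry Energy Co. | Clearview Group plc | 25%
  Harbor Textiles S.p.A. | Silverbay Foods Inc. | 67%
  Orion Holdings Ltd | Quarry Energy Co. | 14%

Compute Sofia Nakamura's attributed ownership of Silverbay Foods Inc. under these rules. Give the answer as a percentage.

23.132531%

By spousal attribution (R2), Sofia Nakamura is treated as also owning Owen Nakamura's interest in Oakhollow Pharma AG, giving 68% + 19% = 87%.
By spousal attribution (R2), Sofia Nakamura is treated as owning Owen Nakamura's 42% interest in Orion Holdings Ltd.
Chain via Oakhollow Pharma AG → Talon Trust → Harbor Textiles S.p.A. (R1): 87% × 27% × 57% × 67% = 8.970831% of Silverbay Foods Inc.
Direct interest in Silverbay Foods Inc: 14%.
Chain via Orion Holdings Ltd → Quarry Energy Co. → Clearview Group plc (R1): 42% × 14% × 25% × 11% = 0.1617% of Silverbay Foods Inc.
Aggregating (R3): 8.970831% + 14% + 0.1617% = 23.132531%.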